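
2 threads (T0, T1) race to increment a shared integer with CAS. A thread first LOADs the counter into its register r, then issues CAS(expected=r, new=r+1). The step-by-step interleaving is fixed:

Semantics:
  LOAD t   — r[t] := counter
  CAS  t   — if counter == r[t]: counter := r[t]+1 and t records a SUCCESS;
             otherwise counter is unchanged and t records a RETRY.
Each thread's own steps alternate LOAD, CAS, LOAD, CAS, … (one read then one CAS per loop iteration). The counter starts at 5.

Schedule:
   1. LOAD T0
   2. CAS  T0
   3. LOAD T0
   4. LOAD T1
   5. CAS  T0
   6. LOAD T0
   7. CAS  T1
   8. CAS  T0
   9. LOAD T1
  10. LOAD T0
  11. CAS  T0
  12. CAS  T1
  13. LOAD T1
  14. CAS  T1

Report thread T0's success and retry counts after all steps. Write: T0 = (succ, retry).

T0 = (4, 0)

   1) LOAD T0:  M=5  r_T0=5
   2) CAS  T0:  M=6  r_T0=5 ✓
   3) LOAD T0:  M=6  r_T0=6
   4) LOAD T1:  M=6  r_T1=6
   5) CAS  T0:  M=7  r_T0=6 ✓
   6) LOAD T0:  M=7  r_T0=7
   7) CAS  T1:  M=7  r_T1=6 ✗
   8) CAS  T0:  M=8  r_T0=7 ✓
   9) LOAD T1:  M=8  r_T1=8
  10) LOAD T0:  M=8  r_T0=8
  11) CAS  T0:  M=9  r_T0=8 ✓
  12) CAS  T1:  M=9  r_T1=8 ✗
  13) LOAD T1:  M=9  r_T1=9
  14) CAS  T1:  M=10  r_T1=9 ✓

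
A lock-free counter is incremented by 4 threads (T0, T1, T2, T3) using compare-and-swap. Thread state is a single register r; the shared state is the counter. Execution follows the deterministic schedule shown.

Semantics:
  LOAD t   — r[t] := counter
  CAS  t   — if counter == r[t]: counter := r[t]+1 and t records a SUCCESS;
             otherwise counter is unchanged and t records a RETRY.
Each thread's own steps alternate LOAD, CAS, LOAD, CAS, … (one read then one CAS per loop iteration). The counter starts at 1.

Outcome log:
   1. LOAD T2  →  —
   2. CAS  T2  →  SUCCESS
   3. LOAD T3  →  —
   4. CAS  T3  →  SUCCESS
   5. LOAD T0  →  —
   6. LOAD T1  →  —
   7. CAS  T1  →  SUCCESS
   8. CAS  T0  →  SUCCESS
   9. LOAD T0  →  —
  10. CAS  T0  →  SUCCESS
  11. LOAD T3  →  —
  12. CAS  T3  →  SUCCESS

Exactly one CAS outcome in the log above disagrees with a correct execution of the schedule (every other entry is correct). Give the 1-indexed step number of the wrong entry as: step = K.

step = 8

Re-executing:
1. LOAD T2 → mem=1 r[T2]=1 [LOAD]
2. CAS T2 → mem=2 r[T2]=1 [OK]
3. LOAD T3 → mem=2 r[T3]=2 [LOAD]
4. CAS T3 → mem=3 r[T3]=2 [OK]
5. LOAD T0 → mem=3 r[T0]=3 [LOAD]
6. LOAD T1 → mem=3 r[T1]=3 [LOAD]
7. CAS T1 → mem=4 r[T1]=3 [OK]
8. CAS T0 → mem=4 r[T0]=3 [RETRY]
9. LOAD T0 → mem=4 r[T0]=4 [LOAD]
10. CAS T0 → mem=5 r[T0]=4 [OK]
11. LOAD T3 → mem=5 r[T3]=5 [LOAD]
12. CAS T3 → mem=6 r[T3]=5 [OK]
Flip is step 8.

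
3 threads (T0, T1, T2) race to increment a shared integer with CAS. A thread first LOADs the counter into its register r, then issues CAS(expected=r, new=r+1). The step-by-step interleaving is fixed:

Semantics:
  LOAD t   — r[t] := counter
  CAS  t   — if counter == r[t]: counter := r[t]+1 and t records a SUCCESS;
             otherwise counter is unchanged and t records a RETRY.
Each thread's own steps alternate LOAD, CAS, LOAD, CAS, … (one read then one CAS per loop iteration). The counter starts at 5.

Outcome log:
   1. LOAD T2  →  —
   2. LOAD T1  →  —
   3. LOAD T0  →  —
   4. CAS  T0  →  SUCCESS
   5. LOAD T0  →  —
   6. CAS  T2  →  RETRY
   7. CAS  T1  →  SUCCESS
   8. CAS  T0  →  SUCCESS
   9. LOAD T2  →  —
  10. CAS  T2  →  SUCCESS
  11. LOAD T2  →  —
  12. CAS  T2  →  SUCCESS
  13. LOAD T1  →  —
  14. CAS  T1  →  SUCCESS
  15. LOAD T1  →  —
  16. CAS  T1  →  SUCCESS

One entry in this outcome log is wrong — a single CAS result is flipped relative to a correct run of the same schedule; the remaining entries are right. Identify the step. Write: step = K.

step = 7

Correct run:
T2 LOAD — after: cnt=5, r=5 — load
T1 LOAD — after: cnt=5, r=5 — load
T0 LOAD — after: cnt=5, r=5 — load
T0 CAS — after: cnt=6, r=5 — ok
T0 LOAD — after: cnt=6, r=6 — load
T2 CAS — after: cnt=6, r=5 — retry
T1 CAS — after: cnt=6, r=5 — retry
T0 CAS — after: cnt=7, r=6 — ok
T2 LOAD — after: cnt=7, r=7 — load
T2 CAS — after: cnt=8, r=7 — ok
T2 LOAD — after: cnt=8, r=8 — load
T2 CAS — after: cnt=9, r=8 — ok
T1 LOAD — after: cnt=9, r=9 — load
T1 CAS — after: cnt=10, r=9 — ok
T1 LOAD — after: cnt=10, r=10 — load
T1 CAS — after: cnt=11, r=10 — ok
Flip is step 7.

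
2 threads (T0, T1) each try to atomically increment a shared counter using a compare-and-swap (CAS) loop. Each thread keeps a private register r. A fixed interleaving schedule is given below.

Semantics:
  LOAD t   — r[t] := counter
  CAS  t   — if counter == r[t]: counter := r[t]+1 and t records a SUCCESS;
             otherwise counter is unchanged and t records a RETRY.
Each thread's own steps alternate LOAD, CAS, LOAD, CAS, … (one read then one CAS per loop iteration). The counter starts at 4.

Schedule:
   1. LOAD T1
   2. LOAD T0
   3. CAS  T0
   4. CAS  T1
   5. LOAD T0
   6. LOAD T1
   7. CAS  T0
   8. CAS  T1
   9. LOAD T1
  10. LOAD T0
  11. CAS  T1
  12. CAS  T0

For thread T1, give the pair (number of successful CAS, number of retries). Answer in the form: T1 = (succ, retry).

step 1: T1 LOAD ⇒ load; ctr=4 reg=4
step 2: T0 LOAD ⇒ load; ctr=4 reg=4
step 3: T0 CAS ⇒ ok; ctr=5 reg=4
step 4: T1 CAS ⇒ retry; ctr=5 reg=4
step 5: T0 LOAD ⇒ load; ctr=5 reg=5
step 6: T1 LOAD ⇒ load; ctr=5 reg=5
step 7: T0 CAS ⇒ ok; ctr=6 reg=5
step 8: T1 CAS ⇒ retry; ctr=6 reg=5
step 9: T1 LOAD ⇒ load; ctr=6 reg=6
step 10: T0 LOAD ⇒ load; ctr=6 reg=6
step 11: T1 CAS ⇒ ok; ctr=7 reg=6
step 12: T0 CAS ⇒ retry; ctr=7 reg=6

T1 = (1, 2)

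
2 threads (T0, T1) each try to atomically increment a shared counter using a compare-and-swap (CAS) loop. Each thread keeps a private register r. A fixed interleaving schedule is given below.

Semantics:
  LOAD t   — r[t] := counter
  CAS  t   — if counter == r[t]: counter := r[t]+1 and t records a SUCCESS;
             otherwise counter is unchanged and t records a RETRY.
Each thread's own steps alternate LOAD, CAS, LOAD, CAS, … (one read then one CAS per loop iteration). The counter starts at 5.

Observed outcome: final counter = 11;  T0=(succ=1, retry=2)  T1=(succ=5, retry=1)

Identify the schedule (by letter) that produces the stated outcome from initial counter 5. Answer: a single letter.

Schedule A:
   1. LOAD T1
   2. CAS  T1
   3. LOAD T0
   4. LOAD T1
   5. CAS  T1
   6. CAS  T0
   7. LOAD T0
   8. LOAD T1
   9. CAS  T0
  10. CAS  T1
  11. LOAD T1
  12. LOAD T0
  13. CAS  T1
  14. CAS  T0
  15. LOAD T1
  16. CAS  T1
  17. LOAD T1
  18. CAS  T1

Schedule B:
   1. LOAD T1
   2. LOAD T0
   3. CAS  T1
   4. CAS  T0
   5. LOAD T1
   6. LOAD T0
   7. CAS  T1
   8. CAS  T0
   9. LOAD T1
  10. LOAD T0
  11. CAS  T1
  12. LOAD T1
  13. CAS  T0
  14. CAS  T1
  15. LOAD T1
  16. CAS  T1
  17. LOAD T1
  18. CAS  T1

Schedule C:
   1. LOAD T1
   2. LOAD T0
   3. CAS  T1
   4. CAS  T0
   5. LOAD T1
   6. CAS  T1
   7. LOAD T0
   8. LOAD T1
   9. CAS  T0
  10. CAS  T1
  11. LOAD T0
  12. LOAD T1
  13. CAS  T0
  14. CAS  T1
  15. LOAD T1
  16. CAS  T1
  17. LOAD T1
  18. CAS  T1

A

Run A:
   1) LOAD T1:  M=5  r_T1=5
   2) CAS  T1:  M=6  r_T1=5 ✓
   3) LOAD T0:  M=6  r_T0=6
   4) LOAD T1:  M=6  r_T1=6
   5) CAS  T1:  M=7  r_T1=6 ✓
   6) CAS  T0:  M=7  r_T0=6 ✗
   7) LOAD T0:  M=7  r_T0=7
   8) LOAD T1:  M=7  r_T1=7
   9) CAS  T0:  M=8  r_T0=7 ✓
  10) CAS  T1:  M=8  r_T1=7 ✗
  11) LOAD T1:  M=8  r_T1=8
  12) LOAD T0:  M=8  r_T0=8
  13) CAS  T1:  M=9  r_T1=8 ✓
  14) CAS  T0:  M=9  r_T0=8 ✗
  15) LOAD T1:  M=9  r_T1=9
  16) CAS  T1:  M=10  r_T1=9 ✓
  17) LOAD T1:  M=10  r_T1=10
  18) CAS  T1:  M=11  r_T1=10 ✓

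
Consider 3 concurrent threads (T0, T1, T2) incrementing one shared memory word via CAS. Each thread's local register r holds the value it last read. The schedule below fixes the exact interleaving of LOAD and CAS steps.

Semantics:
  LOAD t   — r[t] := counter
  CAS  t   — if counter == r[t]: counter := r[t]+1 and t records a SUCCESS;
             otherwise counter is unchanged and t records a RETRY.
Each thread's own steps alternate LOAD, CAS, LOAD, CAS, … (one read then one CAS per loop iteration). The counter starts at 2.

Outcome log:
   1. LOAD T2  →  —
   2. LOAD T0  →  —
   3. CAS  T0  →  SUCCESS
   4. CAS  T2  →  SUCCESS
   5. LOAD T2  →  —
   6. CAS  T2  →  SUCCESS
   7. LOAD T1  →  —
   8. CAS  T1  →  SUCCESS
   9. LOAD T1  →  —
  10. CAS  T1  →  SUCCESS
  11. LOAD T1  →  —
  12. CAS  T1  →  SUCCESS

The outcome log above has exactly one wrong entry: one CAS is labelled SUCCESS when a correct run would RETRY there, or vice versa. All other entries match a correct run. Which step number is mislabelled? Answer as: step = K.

Reference trace:
#1 T2 reads 2
#2 T0 reads 2
#3 T0 CAS(2→3) writes; counter now 3
#4 T2 CAS(2→3) fails; counter now 3
#5 T2 reads 3
#6 T2 CAS(3→4) writes; counter now 4
#7 T1 reads 4
#8 T1 CAS(4→5) writes; counter now 5
#9 T1 reads 5
#10 T1 CAS(5→6) writes; counter now 6
#11 T1 reads 6
#12 T1 CAS(6→7) writes; counter now 7
Log disagrees first at step 4.

step = 4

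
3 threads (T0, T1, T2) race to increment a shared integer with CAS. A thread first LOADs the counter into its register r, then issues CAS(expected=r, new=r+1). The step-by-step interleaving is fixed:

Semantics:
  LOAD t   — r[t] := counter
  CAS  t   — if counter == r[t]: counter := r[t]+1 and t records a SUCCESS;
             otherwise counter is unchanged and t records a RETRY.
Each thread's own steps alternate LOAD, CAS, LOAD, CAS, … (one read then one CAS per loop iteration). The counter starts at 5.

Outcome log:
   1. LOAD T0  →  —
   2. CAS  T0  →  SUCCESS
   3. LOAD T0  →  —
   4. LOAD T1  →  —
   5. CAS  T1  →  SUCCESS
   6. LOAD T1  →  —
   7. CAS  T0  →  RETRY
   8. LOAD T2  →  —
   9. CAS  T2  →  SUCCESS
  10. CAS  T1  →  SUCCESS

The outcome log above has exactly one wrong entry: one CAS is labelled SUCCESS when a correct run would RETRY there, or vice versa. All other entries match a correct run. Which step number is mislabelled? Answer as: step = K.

step = 10

Correct run:
T0 LOAD — after: cnt=5, r=5 — load
T0 CAS — after: cnt=6, r=5 — ok
T0 LOAD — after: cnt=6, r=6 — load
T1 LOAD — after: cnt=6, r=6 — load
T1 CAS — after: cnt=7, r=6 — ok
T1 LOAD — after: cnt=7, r=7 — load
T0 CAS — after: cnt=7, r=6 — retry
T2 LOAD — after: cnt=7, r=7 — load
T2 CAS — after: cnt=8, r=7 — ok
T1 CAS — after: cnt=8, r=7 — retry
Flip is step 10.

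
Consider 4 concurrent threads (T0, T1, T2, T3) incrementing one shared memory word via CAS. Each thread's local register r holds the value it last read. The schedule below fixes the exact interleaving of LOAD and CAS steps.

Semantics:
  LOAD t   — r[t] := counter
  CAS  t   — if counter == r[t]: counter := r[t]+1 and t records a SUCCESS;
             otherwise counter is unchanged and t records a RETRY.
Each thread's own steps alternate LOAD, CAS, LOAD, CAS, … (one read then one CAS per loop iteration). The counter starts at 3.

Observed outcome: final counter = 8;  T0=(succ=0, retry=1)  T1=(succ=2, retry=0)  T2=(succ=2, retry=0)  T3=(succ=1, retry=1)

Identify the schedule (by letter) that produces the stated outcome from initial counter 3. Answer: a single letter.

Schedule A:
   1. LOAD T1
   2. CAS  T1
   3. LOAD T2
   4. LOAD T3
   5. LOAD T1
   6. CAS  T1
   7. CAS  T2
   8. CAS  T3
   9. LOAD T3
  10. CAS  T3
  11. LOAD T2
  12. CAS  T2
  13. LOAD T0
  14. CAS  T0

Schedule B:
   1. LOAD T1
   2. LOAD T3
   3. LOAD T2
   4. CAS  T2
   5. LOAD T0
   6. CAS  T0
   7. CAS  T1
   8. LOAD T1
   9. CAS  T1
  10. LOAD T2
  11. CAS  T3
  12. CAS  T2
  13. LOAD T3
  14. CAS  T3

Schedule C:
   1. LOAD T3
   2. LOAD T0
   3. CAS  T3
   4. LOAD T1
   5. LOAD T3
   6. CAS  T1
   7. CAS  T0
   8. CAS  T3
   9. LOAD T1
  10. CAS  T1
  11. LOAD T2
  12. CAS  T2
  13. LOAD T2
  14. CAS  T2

Run C:
step 1: T3 LOAD ⇒ load; ctr=3 reg=3
step 2: T0 LOAD ⇒ load; ctr=3 reg=3
step 3: T3 CAS ⇒ ok; ctr=4 reg=3
step 4: T1 LOAD ⇒ load; ctr=4 reg=4
step 5: T3 LOAD ⇒ load; ctr=4 reg=4
step 6: T1 CAS ⇒ ok; ctr=5 reg=4
step 7: T0 CAS ⇒ retry; ctr=5 reg=3
step 8: T3 CAS ⇒ retry; ctr=5 reg=4
step 9: T1 LOAD ⇒ load; ctr=5 reg=5
step 10: T1 CAS ⇒ ok; ctr=6 reg=5
step 11: T2 LOAD ⇒ load; ctr=6 reg=6
step 12: T2 CAS ⇒ ok; ctr=7 reg=6
step 13: T2 LOAD ⇒ load; ctr=7 reg=7
step 14: T2 CAS ⇒ ok; ctr=8 reg=7

C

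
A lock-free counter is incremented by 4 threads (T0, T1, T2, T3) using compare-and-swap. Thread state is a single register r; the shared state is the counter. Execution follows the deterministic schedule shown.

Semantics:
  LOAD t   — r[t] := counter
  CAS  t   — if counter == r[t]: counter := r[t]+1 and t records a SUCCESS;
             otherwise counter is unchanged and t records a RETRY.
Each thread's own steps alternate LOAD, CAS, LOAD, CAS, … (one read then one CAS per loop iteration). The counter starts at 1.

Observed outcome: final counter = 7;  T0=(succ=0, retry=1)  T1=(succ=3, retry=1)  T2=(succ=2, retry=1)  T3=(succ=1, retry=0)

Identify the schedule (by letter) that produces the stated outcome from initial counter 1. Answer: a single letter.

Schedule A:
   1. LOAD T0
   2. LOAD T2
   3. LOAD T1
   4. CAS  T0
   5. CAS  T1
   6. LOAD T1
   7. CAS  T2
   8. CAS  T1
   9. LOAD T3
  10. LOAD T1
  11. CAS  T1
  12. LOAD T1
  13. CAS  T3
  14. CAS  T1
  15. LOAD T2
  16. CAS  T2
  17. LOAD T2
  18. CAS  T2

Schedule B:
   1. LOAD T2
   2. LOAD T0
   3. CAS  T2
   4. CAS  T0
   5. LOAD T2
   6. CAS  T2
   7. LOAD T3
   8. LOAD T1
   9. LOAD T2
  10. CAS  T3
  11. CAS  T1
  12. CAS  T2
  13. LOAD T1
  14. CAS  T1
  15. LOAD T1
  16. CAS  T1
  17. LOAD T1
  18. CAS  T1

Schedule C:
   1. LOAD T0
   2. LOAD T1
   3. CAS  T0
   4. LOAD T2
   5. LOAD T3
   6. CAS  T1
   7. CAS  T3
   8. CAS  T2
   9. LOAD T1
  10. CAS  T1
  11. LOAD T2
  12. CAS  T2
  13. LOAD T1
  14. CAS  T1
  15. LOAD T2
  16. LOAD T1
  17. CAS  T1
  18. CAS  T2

Tracing schedule B:
1. LOAD T2 → mem=1 r[T2]=1 [LOAD]
2. LOAD T0 → mem=1 r[T0]=1 [LOAD]
3. CAS T2 → mem=2 r[T2]=1 [OK]
4. CAS T0 → mem=2 r[T0]=1 [RETRY]
5. LOAD T2 → mem=2 r[T2]=2 [LOAD]
6. CAS T2 → mem=3 r[T2]=2 [OK]
7. LOAD T3 → mem=3 r[T3]=3 [LOAD]
8. LOAD T1 → mem=3 r[T1]=3 [LOAD]
9. LOAD T2 → mem=3 r[T2]=3 [LOAD]
10. CAS T3 → mem=4 r[T3]=3 [OK]
11. CAS T1 → mem=4 r[T1]=3 [RETRY]
12. CAS T2 → mem=4 r[T2]=3 [RETRY]
13. LOAD T1 → mem=4 r[T1]=4 [LOAD]
14. CAS T1 → mem=5 r[T1]=4 [OK]
15. LOAD T1 → mem=5 r[T1]=5 [LOAD]
16. CAS T1 → mem=6 r[T1]=5 [OK]
17. LOAD T1 → mem=6 r[T1]=6 [LOAD]
18. CAS T1 → mem=7 r[T1]=6 [OK]

B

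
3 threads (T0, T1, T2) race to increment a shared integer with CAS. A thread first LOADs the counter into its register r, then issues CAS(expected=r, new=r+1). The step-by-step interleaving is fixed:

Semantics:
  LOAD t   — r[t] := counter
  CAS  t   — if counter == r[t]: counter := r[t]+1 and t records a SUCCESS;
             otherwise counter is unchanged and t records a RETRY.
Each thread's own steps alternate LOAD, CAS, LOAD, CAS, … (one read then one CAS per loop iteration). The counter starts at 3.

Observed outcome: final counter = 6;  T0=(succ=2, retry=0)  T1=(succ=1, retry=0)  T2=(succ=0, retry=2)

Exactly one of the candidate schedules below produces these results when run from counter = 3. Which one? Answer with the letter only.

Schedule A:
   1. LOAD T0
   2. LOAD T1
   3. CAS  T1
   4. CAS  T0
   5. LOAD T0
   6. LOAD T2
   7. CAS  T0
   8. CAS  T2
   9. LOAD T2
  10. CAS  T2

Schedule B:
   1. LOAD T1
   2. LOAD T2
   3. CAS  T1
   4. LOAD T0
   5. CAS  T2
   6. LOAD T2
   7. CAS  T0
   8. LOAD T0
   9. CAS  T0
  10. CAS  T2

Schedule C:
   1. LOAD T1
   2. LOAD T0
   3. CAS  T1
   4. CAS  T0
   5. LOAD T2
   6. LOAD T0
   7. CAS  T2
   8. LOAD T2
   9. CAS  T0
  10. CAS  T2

Tracing schedule B:
T1 LOAD — after: cnt=3, r=3 — load
T2 LOAD — after: cnt=3, r=3 — load
T1 CAS — after: cnt=4, r=3 — ok
T0 LOAD — after: cnt=4, r=4 — load
T2 CAS — after: cnt=4, r=3 — retry
T2 LOAD — after: cnt=4, r=4 — load
T0 CAS — after: cnt=5, r=4 — ok
T0 LOAD — after: cnt=5, r=5 — load
T0 CAS — after: cnt=6, r=5 — ok
T2 CAS — after: cnt=6, r=4 — retry

B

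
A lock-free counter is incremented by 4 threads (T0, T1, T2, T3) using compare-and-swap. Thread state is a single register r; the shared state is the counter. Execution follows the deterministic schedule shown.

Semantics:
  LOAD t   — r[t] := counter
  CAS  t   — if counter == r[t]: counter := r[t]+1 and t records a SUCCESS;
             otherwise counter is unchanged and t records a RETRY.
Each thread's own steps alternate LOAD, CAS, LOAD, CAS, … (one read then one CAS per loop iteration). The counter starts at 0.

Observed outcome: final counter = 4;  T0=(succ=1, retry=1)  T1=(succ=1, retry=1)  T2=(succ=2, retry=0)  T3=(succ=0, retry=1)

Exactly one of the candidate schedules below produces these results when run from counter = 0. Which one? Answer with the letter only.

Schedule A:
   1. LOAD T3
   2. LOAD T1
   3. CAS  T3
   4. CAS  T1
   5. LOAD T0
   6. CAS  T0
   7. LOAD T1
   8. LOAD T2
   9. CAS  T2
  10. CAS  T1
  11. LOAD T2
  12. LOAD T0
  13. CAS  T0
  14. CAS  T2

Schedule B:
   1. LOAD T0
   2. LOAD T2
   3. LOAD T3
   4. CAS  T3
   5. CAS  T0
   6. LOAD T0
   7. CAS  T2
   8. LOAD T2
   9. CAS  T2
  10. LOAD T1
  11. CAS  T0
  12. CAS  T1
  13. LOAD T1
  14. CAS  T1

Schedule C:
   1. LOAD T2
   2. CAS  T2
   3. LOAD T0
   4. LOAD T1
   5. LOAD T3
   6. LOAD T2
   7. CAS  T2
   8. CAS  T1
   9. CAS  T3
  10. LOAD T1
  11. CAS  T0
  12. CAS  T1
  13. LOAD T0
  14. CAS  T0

Run C:
   1) LOAD T2:  M=0  r_T2=0
   2) CAS  T2:  M=1  r_T2=0 ✓
   3) LOAD T0:  M=1  r_T0=1
   4) LOAD T1:  M=1  r_T1=1
   5) LOAD T3:  M=1  r_T3=1
   6) LOAD T2:  M=1  r_T2=1
   7) CAS  T2:  M=2  r_T2=1 ✓
   8) CAS  T1:  M=2  r_T1=1 ✗
   9) CAS  T3:  M=2  r_T3=1 ✗
  10) LOAD T1:  M=2  r_T1=2
  11) CAS  T0:  M=2  r_T0=1 ✗
  12) CAS  T1:  M=3  r_T1=2 ✓
  13) LOAD T0:  M=3  r_T0=3
  14) CAS  T0:  M=4  r_T0=3 ✓

C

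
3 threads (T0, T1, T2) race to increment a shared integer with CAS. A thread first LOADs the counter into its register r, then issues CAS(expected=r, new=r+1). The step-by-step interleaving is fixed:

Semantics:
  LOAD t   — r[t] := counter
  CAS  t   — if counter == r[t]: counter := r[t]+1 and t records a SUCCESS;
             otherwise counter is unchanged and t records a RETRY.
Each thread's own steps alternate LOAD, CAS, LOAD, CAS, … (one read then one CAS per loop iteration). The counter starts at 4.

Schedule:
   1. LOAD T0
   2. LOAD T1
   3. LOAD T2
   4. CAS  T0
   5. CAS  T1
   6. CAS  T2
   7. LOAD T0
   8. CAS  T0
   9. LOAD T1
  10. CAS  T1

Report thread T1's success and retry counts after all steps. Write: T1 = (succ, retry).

[1] T0.load  rd  (counter 4, T0.r 4)
[2] T1.load  rd  (counter 4, T1.r 4)
[3] T2.load  rd  (counter 4, T2.r 4)
[4] T0.cas  hit  (counter 5, T0.r 4)
[5] T1.cas  miss  (counter 5, T1.r 4)
[6] T2.cas  miss  (counter 5, T2.r 4)
[7] T0.load  rd  (counter 5, T0.r 5)
[8] T0.cas  hit  (counter 6, T0.r 5)
[9] T1.load  rd  (counter 6, T1.r 6)
[10] T1.cas  hit  (counter 7, T1.r 6)

T1 = (1, 1)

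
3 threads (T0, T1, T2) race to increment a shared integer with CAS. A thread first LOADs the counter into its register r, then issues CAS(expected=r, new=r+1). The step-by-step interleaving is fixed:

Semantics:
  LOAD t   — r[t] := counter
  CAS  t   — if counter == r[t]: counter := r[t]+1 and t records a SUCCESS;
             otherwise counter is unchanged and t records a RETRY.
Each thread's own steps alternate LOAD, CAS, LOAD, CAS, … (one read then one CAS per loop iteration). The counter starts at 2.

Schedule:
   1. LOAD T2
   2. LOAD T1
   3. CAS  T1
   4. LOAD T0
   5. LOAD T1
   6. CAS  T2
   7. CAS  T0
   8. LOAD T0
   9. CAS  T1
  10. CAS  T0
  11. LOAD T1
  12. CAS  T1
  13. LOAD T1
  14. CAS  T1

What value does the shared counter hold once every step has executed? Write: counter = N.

   1) LOAD T2:  M=2  r_T2=2
   2) LOAD T1:  M=2  r_T1=2
   3) CAS  T1:  M=3  r_T1=2 ✓
   4) LOAD T0:  M=3  r_T0=3
   5) LOAD T1:  M=3  r_T1=3
   6) CAS  T2:  M=3  r_T2=2 ✗
   7) CAS  T0:  M=4  r_T0=3 ✓
   8) LOAD T0:  M=4  r_T0=4
   9) CAS  T1:  M=4  r_T1=3 ✗
  10) CAS  T0:  M=5  r_T0=4 ✓
  11) LOAD T1:  M=5  r_T1=5
  12) CAS  T1:  M=6  r_T1=5 ✓
  13) LOAD T1:  M=6  r_T1=6
  14) CAS  T1:  M=7  r_T1=6 ✓

counter = 7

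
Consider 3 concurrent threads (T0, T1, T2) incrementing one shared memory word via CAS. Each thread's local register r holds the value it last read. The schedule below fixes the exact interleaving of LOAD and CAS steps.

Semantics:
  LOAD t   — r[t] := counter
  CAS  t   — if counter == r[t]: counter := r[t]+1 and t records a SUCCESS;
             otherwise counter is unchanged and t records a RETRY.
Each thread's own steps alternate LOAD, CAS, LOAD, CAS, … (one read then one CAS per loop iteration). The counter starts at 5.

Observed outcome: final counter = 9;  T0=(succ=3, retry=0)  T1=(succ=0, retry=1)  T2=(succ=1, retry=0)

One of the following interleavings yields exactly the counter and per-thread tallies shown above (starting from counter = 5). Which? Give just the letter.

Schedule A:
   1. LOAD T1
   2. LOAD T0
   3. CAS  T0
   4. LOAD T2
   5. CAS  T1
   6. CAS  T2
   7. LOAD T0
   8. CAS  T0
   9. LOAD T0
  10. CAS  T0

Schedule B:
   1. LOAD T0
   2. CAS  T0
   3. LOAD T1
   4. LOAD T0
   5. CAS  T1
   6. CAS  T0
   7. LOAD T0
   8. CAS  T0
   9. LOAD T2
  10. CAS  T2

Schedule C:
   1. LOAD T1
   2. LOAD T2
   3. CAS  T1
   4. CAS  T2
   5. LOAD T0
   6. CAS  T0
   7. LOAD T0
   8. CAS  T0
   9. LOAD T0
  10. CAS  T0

Tracing schedule A:
   1) LOAD T1:  M=5  r_T1=5
   2) LOAD T0:  M=5  r_T0=5
   3) CAS  T0:  M=6  r_T0=5 ✓
   4) LOAD T2:  M=6  r_T2=6
   5) CAS  T1:  M=6  r_T1=5 ✗
   6) CAS  T2:  M=7  r_T2=6 ✓
   7) LOAD T0:  M=7  r_T0=7
   8) CAS  T0:  M=8  r_T0=7 ✓
   9) LOAD T0:  M=8  r_T0=8
  10) CAS  T0:  M=9  r_T0=8 ✓

A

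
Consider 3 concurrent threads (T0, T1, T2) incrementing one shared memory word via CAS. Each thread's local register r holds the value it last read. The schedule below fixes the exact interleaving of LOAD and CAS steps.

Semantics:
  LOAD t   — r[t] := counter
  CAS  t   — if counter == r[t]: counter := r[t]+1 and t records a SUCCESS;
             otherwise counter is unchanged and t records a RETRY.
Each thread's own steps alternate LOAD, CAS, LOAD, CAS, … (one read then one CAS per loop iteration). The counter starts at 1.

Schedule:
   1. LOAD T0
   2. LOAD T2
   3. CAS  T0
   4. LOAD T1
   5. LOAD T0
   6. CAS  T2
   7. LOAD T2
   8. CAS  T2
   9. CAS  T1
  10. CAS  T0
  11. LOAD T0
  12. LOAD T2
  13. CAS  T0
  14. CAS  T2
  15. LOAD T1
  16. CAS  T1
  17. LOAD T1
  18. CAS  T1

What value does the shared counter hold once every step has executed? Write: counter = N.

   1) LOAD T0:  M=1  r_T0=1
   2) LOAD T2:  M=1  r_T2=1
   3) CAS  T0:  M=2  r_T0=1 ✓
   4) LOAD T1:  M=2  r_T1=2
   5) LOAD T0:  M=2  r_T0=2
   6) CAS  T2:  M=2  r_T2=1 ✗
   7) LOAD T2:  M=2  r_T2=2
   8) CAS  T2:  M=3  r_T2=2 ✓
   9) CAS  T1:  M=3  r_T1=2 ✗
  10) CAS  T0:  M=3  r_T0=2 ✗
  11) LOAD T0:  M=3  r_T0=3
  12) LOAD T2:  M=3  r_T2=3
  13) CAS  T0:  M=4  r_T0=3 ✓
  14) CAS  T2:  M=4  r_T2=3 ✗
  15) LOAD T1:  M=4  r_T1=4
  16) CAS  T1:  M=5  r_T1=4 ✓
  17) LOAD T1:  M=5  r_T1=5
  18) CAS  T1:  M=6  r_T1=5 ✓

counter = 6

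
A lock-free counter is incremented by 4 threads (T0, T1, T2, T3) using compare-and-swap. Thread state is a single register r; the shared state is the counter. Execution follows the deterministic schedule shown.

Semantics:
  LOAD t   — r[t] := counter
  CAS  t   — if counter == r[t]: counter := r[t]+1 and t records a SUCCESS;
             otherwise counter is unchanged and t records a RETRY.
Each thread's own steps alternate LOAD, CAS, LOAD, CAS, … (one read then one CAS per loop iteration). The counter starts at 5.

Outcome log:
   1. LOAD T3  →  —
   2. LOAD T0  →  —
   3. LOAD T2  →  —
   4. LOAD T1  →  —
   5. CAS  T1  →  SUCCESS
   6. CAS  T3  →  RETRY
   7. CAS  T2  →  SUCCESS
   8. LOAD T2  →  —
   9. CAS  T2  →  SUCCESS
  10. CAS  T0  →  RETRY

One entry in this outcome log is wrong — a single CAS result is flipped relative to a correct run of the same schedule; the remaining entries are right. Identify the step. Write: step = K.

step = 7

Correct run:
step 1: T3 LOAD ⇒ load; ctr=5 reg=5
step 2: T0 LOAD ⇒ load; ctr=5 reg=5
step 3: T2 LOAD ⇒ load; ctr=5 reg=5
step 4: T1 LOAD ⇒ load; ctr=5 reg=5
step 5: T1 CAS ⇒ ok; ctr=6 reg=5
step 6: T3 CAS ⇒ retry; ctr=6 reg=5
step 7: T2 CAS ⇒ retry; ctr=6 reg=5
step 8: T2 LOAD ⇒ load; ctr=6 reg=6
step 9: T2 CAS ⇒ ok; ctr=7 reg=6
step 10: T0 CAS ⇒ retry; ctr=7 reg=5
Flip is step 7.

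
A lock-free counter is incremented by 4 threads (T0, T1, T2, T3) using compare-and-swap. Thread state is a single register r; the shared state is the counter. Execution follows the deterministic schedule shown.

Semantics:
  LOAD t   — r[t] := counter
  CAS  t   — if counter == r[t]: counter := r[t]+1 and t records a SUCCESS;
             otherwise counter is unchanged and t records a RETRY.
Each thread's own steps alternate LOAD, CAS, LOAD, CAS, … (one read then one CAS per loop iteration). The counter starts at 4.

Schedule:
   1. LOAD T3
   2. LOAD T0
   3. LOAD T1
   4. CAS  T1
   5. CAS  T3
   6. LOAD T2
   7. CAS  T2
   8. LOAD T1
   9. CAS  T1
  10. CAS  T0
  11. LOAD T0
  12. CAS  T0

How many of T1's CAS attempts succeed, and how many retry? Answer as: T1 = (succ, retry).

step 1: T3 LOAD ⇒ load; ctr=4 reg=4
step 2: T0 LOAD ⇒ load; ctr=4 reg=4
step 3: T1 LOAD ⇒ load; ctr=4 reg=4
step 4: T1 CAS ⇒ ok; ctr=5 reg=4
step 5: T3 CAS ⇒ retry; ctr=5 reg=4
step 6: T2 LOAD ⇒ load; ctr=5 reg=5
step 7: T2 CAS ⇒ ok; ctr=6 reg=5
step 8: T1 LOAD ⇒ load; ctr=6 reg=6
step 9: T1 CAS ⇒ ok; ctr=7 reg=6
step 10: T0 CAS ⇒ retry; ctr=7 reg=4
step 11: T0 LOAD ⇒ load; ctr=7 reg=7
step 12: T0 CAS ⇒ ok; ctr=8 reg=7

T1 = (2, 0)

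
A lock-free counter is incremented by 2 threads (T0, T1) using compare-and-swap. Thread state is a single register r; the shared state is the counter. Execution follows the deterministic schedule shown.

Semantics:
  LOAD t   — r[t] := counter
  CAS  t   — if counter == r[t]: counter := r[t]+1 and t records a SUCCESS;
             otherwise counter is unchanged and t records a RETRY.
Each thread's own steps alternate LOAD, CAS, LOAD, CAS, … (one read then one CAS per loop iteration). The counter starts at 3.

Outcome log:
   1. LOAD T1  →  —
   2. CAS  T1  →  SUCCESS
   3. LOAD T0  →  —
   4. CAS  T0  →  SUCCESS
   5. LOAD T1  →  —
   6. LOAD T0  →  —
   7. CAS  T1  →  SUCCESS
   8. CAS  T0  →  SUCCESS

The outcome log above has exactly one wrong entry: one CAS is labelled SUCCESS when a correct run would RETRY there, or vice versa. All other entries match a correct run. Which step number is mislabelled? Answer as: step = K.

step = 8

Correct run:
[1] T1.load  rd  (counter 3, T1.r 3)
[2] T1.cas  hit  (counter 4, T1.r 3)
[3] T0.load  rd  (counter 4, T0.r 4)
[4] T0.cas  hit  (counter 5, T0.r 4)
[5] T1.load  rd  (counter 5, T1.r 5)
[6] T0.load  rd  (counter 5, T0.r 5)
[7] T1.cas  hit  (counter 6, T1.r 5)
[8] T0.cas  miss  (counter 6, T0.r 5)
Log disagrees first at step 8.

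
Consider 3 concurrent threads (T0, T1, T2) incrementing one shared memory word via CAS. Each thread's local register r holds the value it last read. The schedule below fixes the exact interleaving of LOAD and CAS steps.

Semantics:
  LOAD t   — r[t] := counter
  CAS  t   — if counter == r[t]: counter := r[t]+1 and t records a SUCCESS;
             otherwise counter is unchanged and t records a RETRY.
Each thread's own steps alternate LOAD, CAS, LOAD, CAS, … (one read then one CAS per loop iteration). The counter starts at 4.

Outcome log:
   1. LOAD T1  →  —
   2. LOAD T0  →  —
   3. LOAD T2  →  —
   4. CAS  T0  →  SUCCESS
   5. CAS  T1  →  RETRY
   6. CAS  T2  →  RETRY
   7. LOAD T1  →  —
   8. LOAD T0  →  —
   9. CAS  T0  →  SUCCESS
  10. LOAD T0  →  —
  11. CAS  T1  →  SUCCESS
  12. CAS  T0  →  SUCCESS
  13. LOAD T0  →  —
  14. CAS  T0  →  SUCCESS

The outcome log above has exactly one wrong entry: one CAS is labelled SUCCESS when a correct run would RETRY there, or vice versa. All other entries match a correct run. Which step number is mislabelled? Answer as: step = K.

Correct run:
1. LOAD T1 → mem=4 r[T1]=4 [LOAD]
2. LOAD T0 → mem=4 r[T0]=4 [LOAD]
3. LOAD T2 → mem=4 r[T2]=4 [LOAD]
4. CAS T0 → mem=5 r[T0]=4 [OK]
5. CAS T1 → mem=5 r[T1]=4 [RETRY]
6. CAS T2 → mem=5 r[T2]=4 [RETRY]
7. LOAD T1 → mem=5 r[T1]=5 [LOAD]
8. LOAD T0 → mem=5 r[T0]=5 [LOAD]
9. CAS T0 → mem=6 r[T0]=5 [OK]
10. LOAD T0 → mem=6 r[T0]=6 [LOAD]
11. CAS T1 → mem=6 r[T1]=5 [RETRY]
12. CAS T0 → mem=7 r[T0]=6 [OK]
13. LOAD T0 → mem=7 r[T0]=7 [LOAD]
14. CAS T0 → mem=8 r[T0]=7 [OK]
Flip is step 11.

step = 11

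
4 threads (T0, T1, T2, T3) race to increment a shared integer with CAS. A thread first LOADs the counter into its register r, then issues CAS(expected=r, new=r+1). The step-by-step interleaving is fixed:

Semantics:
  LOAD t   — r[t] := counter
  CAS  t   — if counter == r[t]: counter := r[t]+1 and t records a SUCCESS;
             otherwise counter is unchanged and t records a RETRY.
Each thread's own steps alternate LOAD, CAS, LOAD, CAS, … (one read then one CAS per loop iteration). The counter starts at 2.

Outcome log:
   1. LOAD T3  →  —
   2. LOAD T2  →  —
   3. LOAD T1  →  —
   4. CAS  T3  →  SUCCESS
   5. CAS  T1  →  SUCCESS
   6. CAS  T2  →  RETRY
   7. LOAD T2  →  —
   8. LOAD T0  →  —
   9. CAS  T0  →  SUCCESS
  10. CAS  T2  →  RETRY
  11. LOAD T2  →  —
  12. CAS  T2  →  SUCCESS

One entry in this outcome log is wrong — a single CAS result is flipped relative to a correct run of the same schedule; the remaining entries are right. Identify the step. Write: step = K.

step = 5

Re-executing:
#1 T3 reads 2
#2 T2 reads 2
#3 T1 reads 2
#4 T3 CAS(2→3) writes; counter now 3
#5 T1 CAS(2→3) fails; counter now 3
#6 T2 CAS(2→3) fails; counter now 3
#7 T2 reads 3
#8 T0 reads 3
#9 T0 CAS(3→4) writes; counter now 4
#10 T2 CAS(3→4) fails; counter now 4
#11 T2 reads 4
#12 T2 CAS(4→5) writes; counter now 5
Mismatch at 5.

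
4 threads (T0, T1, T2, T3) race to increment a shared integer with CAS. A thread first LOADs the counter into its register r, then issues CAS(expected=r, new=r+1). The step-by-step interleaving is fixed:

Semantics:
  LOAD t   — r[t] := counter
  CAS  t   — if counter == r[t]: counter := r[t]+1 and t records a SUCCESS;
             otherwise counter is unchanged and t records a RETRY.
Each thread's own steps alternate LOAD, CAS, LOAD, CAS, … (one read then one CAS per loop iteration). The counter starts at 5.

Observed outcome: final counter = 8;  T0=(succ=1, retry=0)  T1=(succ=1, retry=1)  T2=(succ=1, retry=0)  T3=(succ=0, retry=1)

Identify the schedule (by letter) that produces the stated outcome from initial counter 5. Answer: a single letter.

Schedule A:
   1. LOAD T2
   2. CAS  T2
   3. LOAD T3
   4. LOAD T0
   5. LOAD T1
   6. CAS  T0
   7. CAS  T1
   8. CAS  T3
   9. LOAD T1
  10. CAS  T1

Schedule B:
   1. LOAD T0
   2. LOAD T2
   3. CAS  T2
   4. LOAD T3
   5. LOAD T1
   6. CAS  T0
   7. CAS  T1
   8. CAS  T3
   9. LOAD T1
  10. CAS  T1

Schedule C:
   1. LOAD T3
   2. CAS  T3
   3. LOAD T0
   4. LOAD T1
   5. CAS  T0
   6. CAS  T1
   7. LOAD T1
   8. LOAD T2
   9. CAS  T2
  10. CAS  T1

A

Run A:
   1) LOAD T2:  M=5  r_T2=5
   2) CAS  T2:  M=6  r_T2=5 ✓
   3) LOAD T3:  M=6  r_T3=6
   4) LOAD T0:  M=6  r_T0=6
   5) LOAD T1:  M=6  r_T1=6
   6) CAS  T0:  M=7  r_T0=6 ✓
   7) CAS  T1:  M=7  r_T1=6 ✗
   8) CAS  T3:  M=7  r_T3=6 ✗
   9) LOAD T1:  M=7  r_T1=7
  10) CAS  T1:  M=8  r_T1=7 ✓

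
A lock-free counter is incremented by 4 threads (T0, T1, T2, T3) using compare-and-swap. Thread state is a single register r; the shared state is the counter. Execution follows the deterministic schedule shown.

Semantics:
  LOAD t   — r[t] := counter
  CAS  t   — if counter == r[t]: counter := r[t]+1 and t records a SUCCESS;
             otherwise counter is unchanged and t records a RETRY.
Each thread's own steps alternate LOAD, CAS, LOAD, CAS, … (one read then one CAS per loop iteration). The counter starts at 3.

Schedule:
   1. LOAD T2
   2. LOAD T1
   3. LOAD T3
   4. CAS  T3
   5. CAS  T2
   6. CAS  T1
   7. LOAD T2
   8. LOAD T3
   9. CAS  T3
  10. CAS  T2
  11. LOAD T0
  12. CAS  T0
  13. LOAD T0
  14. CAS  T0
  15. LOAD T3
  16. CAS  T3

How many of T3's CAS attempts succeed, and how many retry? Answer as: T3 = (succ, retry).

T3 = (3, 0)

#1 T2 reads 3
#2 T1 reads 3
#3 T3 reads 3
#4 T3 CAS(3→4) writes; counter now 4
#5 T2 CAS(3→4) fails; counter now 4
#6 T1 CAS(3→4) fails; counter now 4
#7 T2 reads 4
#8 T3 reads 4
#9 T3 CAS(4→5) writes; counter now 5
#10 T2 CAS(4→5) fails; counter now 5
#11 T0 reads 5
#12 T0 CAS(5→6) writes; counter now 6
#13 T0 reads 6
#14 T0 CAS(6→7) writes; counter now 7
#15 T3 reads 7
#16 T3 CAS(7→8) writes; counter now 8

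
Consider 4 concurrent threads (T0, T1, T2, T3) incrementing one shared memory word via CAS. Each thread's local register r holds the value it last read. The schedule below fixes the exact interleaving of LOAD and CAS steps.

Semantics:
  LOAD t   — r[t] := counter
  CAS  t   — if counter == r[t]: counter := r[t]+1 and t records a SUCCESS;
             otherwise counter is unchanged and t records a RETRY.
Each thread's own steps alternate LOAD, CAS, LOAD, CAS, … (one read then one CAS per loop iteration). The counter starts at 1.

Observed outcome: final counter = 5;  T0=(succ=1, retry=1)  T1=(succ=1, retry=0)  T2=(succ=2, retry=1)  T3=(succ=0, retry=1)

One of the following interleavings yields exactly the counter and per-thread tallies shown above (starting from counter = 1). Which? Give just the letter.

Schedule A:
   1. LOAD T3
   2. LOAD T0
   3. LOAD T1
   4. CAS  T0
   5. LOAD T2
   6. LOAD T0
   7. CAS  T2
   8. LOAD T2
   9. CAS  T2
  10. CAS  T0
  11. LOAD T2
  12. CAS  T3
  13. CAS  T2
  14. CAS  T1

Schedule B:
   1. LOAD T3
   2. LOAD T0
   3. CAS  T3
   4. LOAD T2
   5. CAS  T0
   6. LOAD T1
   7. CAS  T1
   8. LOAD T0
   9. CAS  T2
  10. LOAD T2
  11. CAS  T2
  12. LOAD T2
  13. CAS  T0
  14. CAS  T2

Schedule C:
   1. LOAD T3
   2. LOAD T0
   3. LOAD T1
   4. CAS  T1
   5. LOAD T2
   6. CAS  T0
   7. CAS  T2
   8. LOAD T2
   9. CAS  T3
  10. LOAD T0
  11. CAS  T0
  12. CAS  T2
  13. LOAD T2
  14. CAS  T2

Tracing schedule C:
[1] T3.load  rd  (counter 1, T3.r 1)
[2] T0.load  rd  (counter 1, T0.r 1)
[3] T1.load  rd  (counter 1, T1.r 1)
[4] T1.cas  hit  (counter 2, T1.r 1)
[5] T2.load  rd  (counter 2, T2.r 2)
[6] T0.cas  miss  (counter 2, T0.r 1)
[7] T2.cas  hit  (counter 3, T2.r 2)
[8] T2.load  rd  (counter 3, T2.r 3)
[9] T3.cas  miss  (counter 3, T3.r 1)
[10] T0.load  rd  (counter 3, T0.r 3)
[11] T0.cas  hit  (counter 4, T0.r 3)
[12] T2.cas  miss  (counter 4, T2.r 3)
[13] T2.load  rd  (counter 4, T2.r 4)
[14] T2.cas  hit  (counter 5, T2.r 4)

C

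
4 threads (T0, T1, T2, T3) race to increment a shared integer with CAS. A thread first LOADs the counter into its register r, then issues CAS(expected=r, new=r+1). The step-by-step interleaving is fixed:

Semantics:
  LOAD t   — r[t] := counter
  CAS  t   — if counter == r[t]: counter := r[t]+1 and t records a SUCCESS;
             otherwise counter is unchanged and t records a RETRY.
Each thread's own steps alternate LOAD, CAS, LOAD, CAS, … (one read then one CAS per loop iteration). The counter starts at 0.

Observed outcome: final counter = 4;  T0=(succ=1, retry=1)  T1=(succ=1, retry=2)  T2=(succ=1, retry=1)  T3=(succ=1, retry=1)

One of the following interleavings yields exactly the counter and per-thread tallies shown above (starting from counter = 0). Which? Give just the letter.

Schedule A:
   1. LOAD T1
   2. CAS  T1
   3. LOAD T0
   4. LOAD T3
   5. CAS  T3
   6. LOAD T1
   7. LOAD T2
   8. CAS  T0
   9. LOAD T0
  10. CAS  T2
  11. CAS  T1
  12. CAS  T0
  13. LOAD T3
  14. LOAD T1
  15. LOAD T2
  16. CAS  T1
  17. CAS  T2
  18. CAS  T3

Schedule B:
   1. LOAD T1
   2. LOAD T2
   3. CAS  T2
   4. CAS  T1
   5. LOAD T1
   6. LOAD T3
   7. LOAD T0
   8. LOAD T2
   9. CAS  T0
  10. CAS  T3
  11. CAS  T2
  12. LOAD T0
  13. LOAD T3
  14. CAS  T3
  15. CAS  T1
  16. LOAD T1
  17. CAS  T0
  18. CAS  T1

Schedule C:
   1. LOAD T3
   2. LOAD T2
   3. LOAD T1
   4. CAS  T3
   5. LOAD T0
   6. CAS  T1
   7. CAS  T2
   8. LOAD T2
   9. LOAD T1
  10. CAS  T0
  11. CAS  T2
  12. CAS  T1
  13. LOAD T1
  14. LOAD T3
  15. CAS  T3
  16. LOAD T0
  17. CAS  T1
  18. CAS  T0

Tracing schedule B:
   1) LOAD T1:  M=0  r_T1=0
   2) LOAD T2:  M=0  r_T2=0
   3) CAS  T2:  M=1  r_T2=0 ✓
   4) CAS  T1:  M=1  r_T1=0 ✗
   5) LOAD T1:  M=1  r_T1=1
   6) LOAD T3:  M=1  r_T3=1
   7) LOAD T0:  M=1  r_T0=1
   8) LOAD T2:  M=1  r_T2=1
   9) CAS  T0:  M=2  r_T0=1 ✓
  10) CAS  T3:  M=2  r_T3=1 ✗
  11) CAS  T2:  M=2  r_T2=1 ✗
  12) LOAD T0:  M=2  r_T0=2
  13) LOAD T3:  M=2  r_T3=2
  14) CAS  T3:  M=3  r_T3=2 ✓
  15) CAS  T1:  M=3  r_T1=1 ✗
  16) LOAD T1:  M=3  r_T1=3
  17) CAS  T0:  M=3  r_T0=2 ✗
  18) CAS  T1:  M=4  r_T1=3 ✓

B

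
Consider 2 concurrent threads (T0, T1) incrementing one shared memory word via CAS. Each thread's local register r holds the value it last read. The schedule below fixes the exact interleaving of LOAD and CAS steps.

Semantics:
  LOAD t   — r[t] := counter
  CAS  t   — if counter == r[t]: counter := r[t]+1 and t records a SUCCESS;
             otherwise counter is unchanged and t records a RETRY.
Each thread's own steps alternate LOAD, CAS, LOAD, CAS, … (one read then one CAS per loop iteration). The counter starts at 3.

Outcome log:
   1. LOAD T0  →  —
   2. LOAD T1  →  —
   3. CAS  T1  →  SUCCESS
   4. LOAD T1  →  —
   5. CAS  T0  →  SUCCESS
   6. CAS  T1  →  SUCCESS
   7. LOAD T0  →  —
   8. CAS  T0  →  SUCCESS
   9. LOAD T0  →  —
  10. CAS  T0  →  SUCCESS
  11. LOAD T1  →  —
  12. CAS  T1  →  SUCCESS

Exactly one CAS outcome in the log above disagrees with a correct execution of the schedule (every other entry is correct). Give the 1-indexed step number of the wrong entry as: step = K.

Re-executing:
   1) LOAD T0:  M=3  r_T0=3
   2) LOAD T1:  M=3  r_T1=3
   3) CAS  T1:  M=4  r_T1=3 ✓
   4) LOAD T1:  M=4  r_T1=4
   5) CAS  T0:  M=4  r_T0=3 ✗
   6) CAS  T1:  M=5  r_T1=4 ✓
   7) LOAD T0:  M=5  r_T0=5
   8) CAS  T0:  M=6  r_T0=5 ✓
   9) LOAD T0:  M=6  r_T0=6
  10) CAS  T0:  M=7  r_T0=6 ✓
  11) LOAD T1:  M=7  r_T1=7
  12) CAS  T1:  M=8  r_T1=7 ✓
Log disagrees first at step 5.

step = 5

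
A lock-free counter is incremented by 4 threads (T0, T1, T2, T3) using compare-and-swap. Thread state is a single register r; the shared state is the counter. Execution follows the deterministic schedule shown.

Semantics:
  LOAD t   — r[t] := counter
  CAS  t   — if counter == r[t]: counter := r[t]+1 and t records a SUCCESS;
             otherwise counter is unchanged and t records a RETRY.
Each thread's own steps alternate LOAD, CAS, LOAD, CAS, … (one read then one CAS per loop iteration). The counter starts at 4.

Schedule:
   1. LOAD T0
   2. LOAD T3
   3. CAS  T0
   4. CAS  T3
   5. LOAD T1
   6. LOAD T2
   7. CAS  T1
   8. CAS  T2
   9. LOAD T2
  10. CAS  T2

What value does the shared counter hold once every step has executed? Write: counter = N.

counter = 7

#1 T0 reads 4
#2 T3 reads 4
#3 T0 CAS(4→5) writes; counter now 5
#4 T3 CAS(4→5) fails; counter now 5
#5 T1 reads 5
#6 T2 reads 5
#7 T1 CAS(5→6) writes; counter now 6
#8 T2 CAS(5→6) fails; counter now 6
#9 T2 reads 6
#10 T2 CAS(6→7) writes; counter now 7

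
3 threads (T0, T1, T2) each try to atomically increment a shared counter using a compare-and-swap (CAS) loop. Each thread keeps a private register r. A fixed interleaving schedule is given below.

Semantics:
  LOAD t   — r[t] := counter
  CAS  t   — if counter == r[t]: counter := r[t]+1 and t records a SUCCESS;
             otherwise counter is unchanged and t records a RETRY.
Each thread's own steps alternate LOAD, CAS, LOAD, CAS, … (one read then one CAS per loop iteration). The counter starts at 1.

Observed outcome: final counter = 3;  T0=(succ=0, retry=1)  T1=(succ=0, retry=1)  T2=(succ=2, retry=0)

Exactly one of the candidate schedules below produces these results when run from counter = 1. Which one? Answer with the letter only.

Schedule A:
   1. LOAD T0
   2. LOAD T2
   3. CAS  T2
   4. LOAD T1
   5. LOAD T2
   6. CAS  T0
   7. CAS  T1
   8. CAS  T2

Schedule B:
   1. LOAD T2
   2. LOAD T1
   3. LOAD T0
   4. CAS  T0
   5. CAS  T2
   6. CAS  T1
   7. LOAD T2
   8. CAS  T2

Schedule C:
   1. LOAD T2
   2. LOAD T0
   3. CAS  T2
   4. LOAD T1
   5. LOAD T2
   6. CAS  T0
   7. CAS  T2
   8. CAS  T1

C

Tracing schedule C:
#1 T2 reads 1
#2 T0 reads 1
#3 T2 CAS(1→2) writes; counter now 2
#4 T1 reads 2
#5 T2 reads 2
#6 T0 CAS(1→2) fails; counter now 2
#7 T2 CAS(2→3) writes; counter now 3
#8 T1 CAS(2→3) fails; counter now 3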